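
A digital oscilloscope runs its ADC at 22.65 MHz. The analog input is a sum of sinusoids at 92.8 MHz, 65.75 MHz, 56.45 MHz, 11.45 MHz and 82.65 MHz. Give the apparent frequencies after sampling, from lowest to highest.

fs/2 = 11.325 MHz.
92.8 MHz mod fs = 2.2 MHz.
2.2 MHz ≤ fs/2 = 11.325 MHz, appears at 2.2 MHz.
65.75 MHz mod fs = 20.45 MHz.
20.45 MHz > fs/2 = 11.325 MHz, folds to fs − 20.45 MHz = 2.2 MHz.
56.45 MHz mod fs = 11.15 MHz.
11.15 MHz ≤ fs/2 = 11.325 MHz, appears at 11.15 MHz.
11.45 MHz > fs/2 = 11.325 MHz, folds to fs − 11.45 MHz = 11.2 MHz.
82.65 MHz mod fs = 14.7 MHz.
14.7 MHz > fs/2 = 11.325 MHz, folds to fs − 14.7 MHz = 7.95 MHz.
Distinct values: {2.2 MHz, 7.95 MHz, 11.15 MHz, 11.2 MHz}.

2.2 MHz, 7.95 MHz, 11.15 MHz, 11.2 MHz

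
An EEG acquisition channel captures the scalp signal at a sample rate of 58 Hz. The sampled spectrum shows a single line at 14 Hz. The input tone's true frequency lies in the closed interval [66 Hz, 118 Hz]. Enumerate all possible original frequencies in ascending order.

72 Hz, 102 Hz

Frequencies that alias to 14 Hz are k·fs ± 14 Hz for integer k ≥ 0.
k=0: 14 Hz.
k=1: 44 Hz, 72 Hz.
k=2: 102 Hz, 130 Hz.
k=3: 160 Hz, 188 Hz.
Within [66 Hz, 118 Hz]: 72 Hz, 102 Hz.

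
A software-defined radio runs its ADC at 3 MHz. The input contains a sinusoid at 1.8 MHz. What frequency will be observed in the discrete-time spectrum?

1.2 MHz

1.8 MHz > fs/2 = 1.5 MHz, folds to fs − 1.8 MHz = 1.2 MHz.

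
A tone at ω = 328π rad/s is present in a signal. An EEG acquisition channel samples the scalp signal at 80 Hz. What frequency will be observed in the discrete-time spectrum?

4 Hz

ω = 328π rad/s → f = ω/(2π) = 164 Hz.
164 Hz mod fs = 4 Hz.
4 Hz ≤ fs/2 = 40 Hz, appears at 4 Hz.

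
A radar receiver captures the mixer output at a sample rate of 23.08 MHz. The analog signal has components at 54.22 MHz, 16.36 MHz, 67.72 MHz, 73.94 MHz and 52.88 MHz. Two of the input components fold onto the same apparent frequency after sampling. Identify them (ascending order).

16.36 MHz, 52.88 MHz

fs/2 = 11.54 MHz.
54.22 MHz mod fs = 8.06 MHz.
8.06 MHz ≤ fs/2 = 11.54 MHz, appears at 8.06 MHz.
16.36 MHz > fs/2 = 11.54 MHz, folds to fs − 16.36 MHz = 6.72 MHz.
67.72 MHz mod fs = 21.56 MHz.
21.56 MHz > fs/2 = 11.54 MHz, folds to fs − 21.56 MHz = 1.52 MHz.
73.94 MHz mod fs = 4.7 MHz.
4.7 MHz ≤ fs/2 = 11.54 MHz, appears at 4.7 MHz.
52.88 MHz mod fs = 6.72 MHz.
6.72 MHz ≤ fs/2 = 11.54 MHz, appears at 6.72 MHz.
16.36 MHz and 52.88 MHz both map to 6.72 MHz.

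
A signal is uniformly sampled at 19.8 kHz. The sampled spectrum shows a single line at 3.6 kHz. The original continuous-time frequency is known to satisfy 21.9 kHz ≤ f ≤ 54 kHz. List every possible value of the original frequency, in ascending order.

23.4 kHz, 36 kHz, 43.2 kHz

Frequencies that alias to 3.6 kHz are k·fs ± 3.6 kHz for integer k ≥ 0.
k=0: 3.6 kHz.
k=1: 16.2 kHz, 23.4 kHz.
k=2: 36 kHz, 43.2 kHz.
k=3: 55.8 kHz, 63 kHz.
Within [21.9 kHz, 54 kHz]: 23.4 kHz, 36 kHz, 43.2 kHz.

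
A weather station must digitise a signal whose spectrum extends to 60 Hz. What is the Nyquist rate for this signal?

120 Hz

Nyquist rate = 2 × 60 Hz = 120 Hz.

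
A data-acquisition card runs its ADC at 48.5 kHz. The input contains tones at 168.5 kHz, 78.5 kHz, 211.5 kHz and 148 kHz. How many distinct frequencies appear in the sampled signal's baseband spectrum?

4

fs/2 = 24.25 kHz.
168.5 kHz mod fs = 23 kHz.
23 kHz ≤ fs/2 = 24.25 kHz, appears at 23 kHz.
78.5 kHz mod fs = 30 kHz.
30 kHz > fs/2 = 24.25 kHz, folds to fs − 30 kHz = 18.5 kHz.
211.5 kHz mod fs = 17.5 kHz.
17.5 kHz ≤ fs/2 = 24.25 kHz, appears at 17.5 kHz.
148 kHz mod fs = 2.5 kHz.
2.5 kHz ≤ fs/2 = 24.25 kHz, appears at 2.5 kHz.
Distinct values: {2.5 kHz, 17.5 kHz, 18.5 kHz, 23 kHz} → 4.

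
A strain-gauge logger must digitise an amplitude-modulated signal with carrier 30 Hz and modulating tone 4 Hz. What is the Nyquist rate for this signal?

AM sidebands sit at fc ± fm = 26 Hz and 34 Hz.
Highest-frequency component: 34 Hz.
Nyquist rate = 2 × 34 Hz = 68 Hz.

68 Hz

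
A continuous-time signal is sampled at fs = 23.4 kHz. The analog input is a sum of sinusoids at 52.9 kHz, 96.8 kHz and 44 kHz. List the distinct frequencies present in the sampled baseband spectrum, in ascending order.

2.8 kHz, 3.2 kHz, 6.1 kHz

fs/2 = 11.7 kHz.
52.9 kHz mod fs = 6.1 kHz.
6.1 kHz ≤ fs/2 = 11.7 kHz, appears at 6.1 kHz.
96.8 kHz mod fs = 3.2 kHz.
3.2 kHz ≤ fs/2 = 11.7 kHz, appears at 3.2 kHz.
44 kHz mod fs = 20.6 kHz.
20.6 kHz > fs/2 = 11.7 kHz, folds to fs − 20.6 kHz = 2.8 kHz.
Distinct values: {2.8 kHz, 3.2 kHz, 6.1 kHz}.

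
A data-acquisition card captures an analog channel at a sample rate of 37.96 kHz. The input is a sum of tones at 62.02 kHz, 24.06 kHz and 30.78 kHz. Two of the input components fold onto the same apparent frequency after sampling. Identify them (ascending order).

fs/2 = 18.98 kHz.
62.02 kHz mod fs = 24.06 kHz.
24.06 kHz > fs/2 = 18.98 kHz, folds to fs − 24.06 kHz = 13.9 kHz.
24.06 kHz > fs/2 = 18.98 kHz, folds to fs − 24.06 kHz = 13.9 kHz.
30.78 kHz > fs/2 = 18.98 kHz, folds to fs − 30.78 kHz = 7.18 kHz.
24.06 kHz and 62.02 kHz both map to 13.9 kHz.

24.06 kHz, 62.02 kHz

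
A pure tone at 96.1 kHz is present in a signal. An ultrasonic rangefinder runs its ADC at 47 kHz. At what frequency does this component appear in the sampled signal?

96.1 kHz mod fs = 2.1 kHz.
2.1 kHz ≤ fs/2 = 23.5 kHz, appears at 2.1 kHz.

2.1 kHz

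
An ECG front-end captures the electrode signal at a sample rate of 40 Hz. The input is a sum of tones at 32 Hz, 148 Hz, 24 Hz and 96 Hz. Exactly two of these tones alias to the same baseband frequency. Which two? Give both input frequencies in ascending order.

24 Hz, 96 Hz

fs/2 = 20 Hz.
32 Hz > fs/2 = 20 Hz, folds to fs − 32 Hz = 8 Hz.
148 Hz mod fs = 28 Hz.
28 Hz > fs/2 = 20 Hz, folds to fs − 28 Hz = 12 Hz.
24 Hz > fs/2 = 20 Hz, folds to fs − 24 Hz = 16 Hz.
96 Hz mod fs = 16 Hz.
16 Hz ≤ fs/2 = 20 Hz, appears at 16 Hz.
24 Hz and 96 Hz both map to 16 Hz.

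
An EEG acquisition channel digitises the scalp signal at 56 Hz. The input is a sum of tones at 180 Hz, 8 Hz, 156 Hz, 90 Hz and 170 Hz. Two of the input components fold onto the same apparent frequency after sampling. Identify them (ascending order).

156 Hz, 180 Hz

fs/2 = 28 Hz.
180 Hz mod fs = 12 Hz.
12 Hz ≤ fs/2 = 28 Hz, appears at 12 Hz.
8 Hz ≤ fs/2 = 28 Hz, passes unchanged.
156 Hz mod fs = 44 Hz.
44 Hz > fs/2 = 28 Hz, folds to fs − 44 Hz = 12 Hz.
90 Hz mod fs = 34 Hz.
34 Hz > fs/2 = 28 Hz, folds to fs − 34 Hz = 22 Hz.
170 Hz mod fs = 2 Hz.
2 Hz ≤ fs/2 = 28 Hz, appears at 2 Hz.
156 Hz and 180 Hz both map to 12 Hz.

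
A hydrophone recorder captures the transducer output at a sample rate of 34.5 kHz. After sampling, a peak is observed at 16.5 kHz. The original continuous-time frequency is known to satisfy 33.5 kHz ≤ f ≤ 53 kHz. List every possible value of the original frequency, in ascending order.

51 kHz, 52.5 kHz

Frequencies that alias to 16.5 kHz are k·fs ± 16.5 kHz for integer k ≥ 0.
k=0: 16.5 kHz.
k=1: 18 kHz, 51 kHz.
k=2: 52.5 kHz, 85.5 kHz.
k=3: 87 kHz, 120 kHz.
Within [33.5 kHz, 53 kHz]: 51 kHz, 52.5 kHz.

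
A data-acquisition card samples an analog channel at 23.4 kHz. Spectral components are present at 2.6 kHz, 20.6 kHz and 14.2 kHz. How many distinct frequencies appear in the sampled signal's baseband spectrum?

fs/2 = 11.7 kHz.
2.6 kHz ≤ fs/2 = 11.7 kHz, passes unchanged.
20.6 kHz > fs/2 = 11.7 kHz, folds to fs − 20.6 kHz = 2.8 kHz.
14.2 kHz > fs/2 = 11.7 kHz, folds to fs − 14.2 kHz = 9.2 kHz.
Distinct values: {2.6 kHz, 2.8 kHz, 9.2 kHz} → 3.

3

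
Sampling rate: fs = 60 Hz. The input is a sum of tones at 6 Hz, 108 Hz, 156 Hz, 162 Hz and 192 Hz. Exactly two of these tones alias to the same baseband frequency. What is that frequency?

fs/2 = 30 Hz.
6 Hz ≤ fs/2 = 30 Hz, passes unchanged.
108 Hz mod fs = 48 Hz.
48 Hz > fs/2 = 30 Hz, folds to fs − 48 Hz = 12 Hz.
156 Hz mod fs = 36 Hz.
36 Hz > fs/2 = 30 Hz, folds to fs − 36 Hz = 24 Hz.
162 Hz mod fs = 42 Hz.
42 Hz > fs/2 = 30 Hz, folds to fs − 42 Hz = 18 Hz.
192 Hz mod fs = 12 Hz.
12 Hz ≤ fs/2 = 30 Hz, appears at 12 Hz.
108 Hz and 192 Hz both map to 12 Hz.

12 Hz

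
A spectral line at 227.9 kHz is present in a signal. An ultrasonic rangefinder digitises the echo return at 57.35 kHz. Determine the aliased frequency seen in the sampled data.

227.9 kHz mod fs = 55.85 kHz.
55.85 kHz > fs/2 = 28.675 kHz, folds to fs − 55.85 kHz = 1.5 kHz.

1.5 kHz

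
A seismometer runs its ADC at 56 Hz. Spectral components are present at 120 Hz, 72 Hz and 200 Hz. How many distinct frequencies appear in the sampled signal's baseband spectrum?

fs/2 = 28 Hz.
120 Hz mod fs = 8 Hz.
8 Hz ≤ fs/2 = 28 Hz, appears at 8 Hz.
72 Hz mod fs = 16 Hz.
16 Hz ≤ fs/2 = 28 Hz, appears at 16 Hz.
200 Hz mod fs = 32 Hz.
32 Hz > fs/2 = 28 Hz, folds to fs − 32 Hz = 24 Hz.
Distinct values: {8 Hz, 16 Hz, 24 Hz} → 3.

3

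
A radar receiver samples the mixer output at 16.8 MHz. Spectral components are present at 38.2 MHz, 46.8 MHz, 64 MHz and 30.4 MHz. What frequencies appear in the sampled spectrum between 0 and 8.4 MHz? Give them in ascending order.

3.2 MHz, 3.6 MHz, 4.6 MHz

fs/2 = 8.4 MHz.
38.2 MHz mod fs = 4.6 MHz.
4.6 MHz ≤ fs/2 = 8.4 MHz, appears at 4.6 MHz.
46.8 MHz mod fs = 13.2 MHz.
13.2 MHz > fs/2 = 8.4 MHz, folds to fs − 13.2 MHz = 3.6 MHz.
64 MHz mod fs = 13.6 MHz.
13.6 MHz > fs/2 = 8.4 MHz, folds to fs − 13.6 MHz = 3.2 MHz.
30.4 MHz mod fs = 13.6 MHz.
13.6 MHz > fs/2 = 8.4 MHz, folds to fs − 13.6 MHz = 3.2 MHz.
Distinct values: {3.2 MHz, 3.6 MHz, 4.6 MHz}.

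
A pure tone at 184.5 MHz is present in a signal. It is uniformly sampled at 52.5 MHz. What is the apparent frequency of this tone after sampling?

184.5 MHz mod fs = 27 MHz.
27 MHz > fs/2 = 26.25 MHz, folds to fs − 27 MHz = 25.5 MHz.

25.5 MHz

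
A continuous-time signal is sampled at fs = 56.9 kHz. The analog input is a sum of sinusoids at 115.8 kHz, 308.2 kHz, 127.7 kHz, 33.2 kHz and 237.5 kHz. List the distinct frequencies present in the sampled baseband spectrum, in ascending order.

fs/2 = 28.45 kHz.
115.8 kHz mod fs = 2 kHz.
2 kHz ≤ fs/2 = 28.45 kHz, appears at 2 kHz.
308.2 kHz mod fs = 23.7 kHz.
23.7 kHz ≤ fs/2 = 28.45 kHz, appears at 23.7 kHz.
127.7 kHz mod fs = 13.9 kHz.
13.9 kHz ≤ fs/2 = 28.45 kHz, appears at 13.9 kHz.
33.2 kHz > fs/2 = 28.45 kHz, folds to fs − 33.2 kHz = 23.7 kHz.
237.5 kHz mod fs = 9.9 kHz.
9.9 kHz ≤ fs/2 = 28.45 kHz, appears at 9.9 kHz.
Distinct values: {2 kHz, 9.9 kHz, 13.9 kHz, 23.7 kHz}.

2 kHz, 9.9 kHz, 13.9 kHz, 23.7 kHz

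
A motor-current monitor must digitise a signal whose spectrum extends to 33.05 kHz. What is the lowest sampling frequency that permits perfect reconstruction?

Nyquist rate = 2 × 33.05 kHz = 66.1 kHz.

66.1 kHz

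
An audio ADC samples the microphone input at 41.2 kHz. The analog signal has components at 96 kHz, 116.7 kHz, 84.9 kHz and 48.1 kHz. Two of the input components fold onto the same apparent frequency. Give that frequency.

fs/2 = 20.6 kHz.
96 kHz mod fs = 13.6 kHz.
13.6 kHz ≤ fs/2 = 20.6 kHz, appears at 13.6 kHz.
116.7 kHz mod fs = 34.3 kHz.
34.3 kHz > fs/2 = 20.6 kHz, folds to fs − 34.3 kHz = 6.9 kHz.
84.9 kHz mod fs = 2.5 kHz.
2.5 kHz ≤ fs/2 = 20.6 kHz, appears at 2.5 kHz.
48.1 kHz mod fs = 6.9 kHz.
6.9 kHz ≤ fs/2 = 20.6 kHz, appears at 6.9 kHz.
48.1 kHz and 116.7 kHz both map to 6.9 kHz.

6.9 kHz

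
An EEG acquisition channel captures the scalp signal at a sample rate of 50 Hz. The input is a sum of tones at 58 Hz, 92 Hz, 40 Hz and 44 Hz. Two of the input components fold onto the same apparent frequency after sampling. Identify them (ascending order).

fs/2 = 25 Hz.
58 Hz mod fs = 8 Hz.
8 Hz ≤ fs/2 = 25 Hz, appears at 8 Hz.
92 Hz mod fs = 42 Hz.
42 Hz > fs/2 = 25 Hz, folds to fs − 42 Hz = 8 Hz.
40 Hz > fs/2 = 25 Hz, folds to fs − 40 Hz = 10 Hz.
44 Hz > fs/2 = 25 Hz, folds to fs − 44 Hz = 6 Hz.
58 Hz and 92 Hz both map to 8 Hz.

58 Hz, 92 Hz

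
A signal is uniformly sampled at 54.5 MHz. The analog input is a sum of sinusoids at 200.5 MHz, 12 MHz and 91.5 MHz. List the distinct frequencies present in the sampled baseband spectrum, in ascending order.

fs/2 = 27.25 MHz.
200.5 MHz mod fs = 37 MHz.
37 MHz > fs/2 = 27.25 MHz, folds to fs − 37 MHz = 17.5 MHz.
12 MHz ≤ fs/2 = 27.25 MHz, passes unchanged.
91.5 MHz mod fs = 37 MHz.
37 MHz > fs/2 = 27.25 MHz, folds to fs − 37 MHz = 17.5 MHz.
Distinct values: {12 MHz, 17.5 MHz}.

12 MHz, 17.5 MHz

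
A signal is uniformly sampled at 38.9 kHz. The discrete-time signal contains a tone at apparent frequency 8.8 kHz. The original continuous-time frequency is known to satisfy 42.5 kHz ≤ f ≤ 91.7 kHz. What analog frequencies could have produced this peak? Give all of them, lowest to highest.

47.7 kHz, 69 kHz, 86.6 kHz

Frequencies that alias to 8.8 kHz are k·fs ± 8.8 kHz for integer k ≥ 0.
k=0: 8.8 kHz.
k=1: 30.1 kHz, 47.7 kHz.
k=2: 69 kHz, 86.6 kHz.
k=3: 107.9 kHz, 125.5 kHz.
Within [42.5 kHz, 91.7 kHz]: 47.7 kHz, 69 kHz, 86.6 kHz.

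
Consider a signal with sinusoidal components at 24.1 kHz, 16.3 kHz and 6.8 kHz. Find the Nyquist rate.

Highest-frequency component: 24.1 kHz.
Nyquist rate = 2 × 24.1 kHz = 48.2 kHz.

48.2 kHz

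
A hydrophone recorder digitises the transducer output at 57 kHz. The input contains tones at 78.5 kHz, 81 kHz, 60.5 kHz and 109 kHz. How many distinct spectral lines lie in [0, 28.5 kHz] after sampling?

fs/2 = 28.5 kHz.
78.5 kHz mod fs = 21.5 kHz.
21.5 kHz ≤ fs/2 = 28.5 kHz, appears at 21.5 kHz.
81 kHz mod fs = 24 kHz.
24 kHz ≤ fs/2 = 28.5 kHz, appears at 24 kHz.
60.5 kHz mod fs = 3.5 kHz.
3.5 kHz ≤ fs/2 = 28.5 kHz, appears at 3.5 kHz.
109 kHz mod fs = 52 kHz.
52 kHz > fs/2 = 28.5 kHz, folds to fs − 52 kHz = 5 kHz.
Distinct values: {3.5 kHz, 5 kHz, 21.5 kHz, 24 kHz} → 4.

4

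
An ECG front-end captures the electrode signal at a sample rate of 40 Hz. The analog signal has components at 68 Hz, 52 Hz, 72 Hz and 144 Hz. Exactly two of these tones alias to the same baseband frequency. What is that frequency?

12 Hz

fs/2 = 20 Hz.
68 Hz mod fs = 28 Hz.
28 Hz > fs/2 = 20 Hz, folds to fs − 28 Hz = 12 Hz.
52 Hz mod fs = 12 Hz.
12 Hz ≤ fs/2 = 20 Hz, appears at 12 Hz.
72 Hz mod fs = 32 Hz.
32 Hz > fs/2 = 20 Hz, folds to fs − 32 Hz = 8 Hz.
144 Hz mod fs = 24 Hz.
24 Hz > fs/2 = 20 Hz, folds to fs − 24 Hz = 16 Hz.
52 Hz and 68 Hz both map to 12 Hz.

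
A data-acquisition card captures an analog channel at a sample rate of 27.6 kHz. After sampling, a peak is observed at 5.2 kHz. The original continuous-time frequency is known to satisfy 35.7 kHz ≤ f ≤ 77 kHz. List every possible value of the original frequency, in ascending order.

50 kHz, 60.4 kHz

Frequencies that alias to 5.2 kHz are k·fs ± 5.2 kHz for integer k ≥ 0.
k=0: 5.2 kHz.
k=1: 22.4 kHz, 32.8 kHz.
k=2: 50 kHz, 60.4 kHz.
k=3: 77.6 kHz, 88 kHz.
Within [35.7 kHz, 77 kHz]: 50 kHz, 60.4 kHz.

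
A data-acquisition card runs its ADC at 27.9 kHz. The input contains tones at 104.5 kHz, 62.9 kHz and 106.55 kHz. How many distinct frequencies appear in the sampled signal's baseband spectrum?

2

fs/2 = 13.95 kHz.
104.5 kHz mod fs = 20.8 kHz.
20.8 kHz > fs/2 = 13.95 kHz, folds to fs − 20.8 kHz = 7.1 kHz.
62.9 kHz mod fs = 7.1 kHz.
7.1 kHz ≤ fs/2 = 13.95 kHz, appears at 7.1 kHz.
106.55 kHz mod fs = 22.85 kHz.
22.85 kHz > fs/2 = 13.95 kHz, folds to fs − 22.85 kHz = 5.05 kHz.
Distinct values: {5.05 kHz, 7.1 kHz} → 2.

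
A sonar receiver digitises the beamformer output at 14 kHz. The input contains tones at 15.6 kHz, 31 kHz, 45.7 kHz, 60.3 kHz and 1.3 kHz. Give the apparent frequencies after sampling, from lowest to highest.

fs/2 = 7 kHz.
15.6 kHz mod fs = 1.6 kHz.
1.6 kHz ≤ fs/2 = 7 kHz, appears at 1.6 kHz.
31 kHz mod fs = 3 kHz.
3 kHz ≤ fs/2 = 7 kHz, appears at 3 kHz.
45.7 kHz mod fs = 3.7 kHz.
3.7 kHz ≤ fs/2 = 7 kHz, appears at 3.7 kHz.
60.3 kHz mod fs = 4.3 kHz.
4.3 kHz ≤ fs/2 = 7 kHz, appears at 4.3 kHz.
1.3 kHz ≤ fs/2 = 7 kHz, passes unchanged.
Distinct values: {1.3 kHz, 1.6 kHz, 3 kHz, 3.7 kHz, 4.3 kHz}.

1.3 kHz, 1.6 kHz, 3 kHz, 3.7 kHz, 4.3 kHz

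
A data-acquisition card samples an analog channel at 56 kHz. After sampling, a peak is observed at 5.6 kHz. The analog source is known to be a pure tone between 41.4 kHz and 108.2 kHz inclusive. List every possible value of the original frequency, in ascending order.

50.4 kHz, 61.6 kHz, 106.4 kHz

Frequencies that alias to 5.6 kHz are k·fs ± 5.6 kHz for integer k ≥ 0.
k=0: 5.6 kHz.
k=1: 50.4 kHz, 61.6 kHz.
k=2: 106.4 kHz, 117.6 kHz.
k=3: 162.4 kHz, 173.6 kHz.
Within [41.4 kHz, 108.2 kHz]: 50.4 kHz, 61.6 kHz, 106.4 kHz.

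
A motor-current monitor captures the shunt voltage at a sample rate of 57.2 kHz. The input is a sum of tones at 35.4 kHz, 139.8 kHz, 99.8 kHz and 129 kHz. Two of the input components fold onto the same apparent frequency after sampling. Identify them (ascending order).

fs/2 = 28.6 kHz.
35.4 kHz > fs/2 = 28.6 kHz, folds to fs − 35.4 kHz = 21.8 kHz.
139.8 kHz mod fs = 25.4 kHz.
25.4 kHz ≤ fs/2 = 28.6 kHz, appears at 25.4 kHz.
99.8 kHz mod fs = 42.6 kHz.
42.6 kHz > fs/2 = 28.6 kHz, folds to fs − 42.6 kHz = 14.6 kHz.
129 kHz mod fs = 14.6 kHz.
14.6 kHz ≤ fs/2 = 28.6 kHz, appears at 14.6 kHz.
99.8 kHz and 129 kHz both map to 14.6 kHz.

99.8 kHz, 129 kHz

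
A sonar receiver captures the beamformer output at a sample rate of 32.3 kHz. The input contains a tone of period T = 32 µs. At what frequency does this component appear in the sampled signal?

1.05 kHz

T = 32 µs → f = 1/T = 31.25 kHz.
31.25 kHz > fs/2 = 16.15 kHz, folds to fs − 31.25 kHz = 1.05 kHz.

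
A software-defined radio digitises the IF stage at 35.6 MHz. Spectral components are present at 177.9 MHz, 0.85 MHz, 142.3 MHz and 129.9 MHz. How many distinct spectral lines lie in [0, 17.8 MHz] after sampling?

3

fs/2 = 17.8 MHz.
177.9 MHz mod fs = 35.5 MHz.
35.5 MHz > fs/2 = 17.8 MHz, folds to fs − 35.5 MHz = 0.1 MHz.
0.85 MHz ≤ fs/2 = 17.8 MHz, passes unchanged.
142.3 MHz mod fs = 35.5 MHz.
35.5 MHz > fs/2 = 17.8 MHz, folds to fs − 35.5 MHz = 0.1 MHz.
129.9 MHz mod fs = 23.1 MHz.
23.1 MHz > fs/2 = 17.8 MHz, folds to fs − 23.1 MHz = 12.5 MHz.
Distinct values: {0.1 MHz, 0.85 MHz, 12.5 MHz} → 3.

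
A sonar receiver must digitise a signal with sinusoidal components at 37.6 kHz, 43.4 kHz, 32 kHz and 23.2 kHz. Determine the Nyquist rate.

Highest-frequency component: 43.4 kHz.
Nyquist rate = 2 × 43.4 kHz = 86.8 kHz.

86.8 kHz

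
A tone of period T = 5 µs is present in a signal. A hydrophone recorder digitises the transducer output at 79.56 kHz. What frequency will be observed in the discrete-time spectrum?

T = 5 µs → f = 1/T = 200 kHz.
200 kHz mod fs = 40.88 kHz.
40.88 kHz > fs/2 = 39.78 kHz, folds to fs − 40.88 kHz = 38.68 kHz.

38.68 kHz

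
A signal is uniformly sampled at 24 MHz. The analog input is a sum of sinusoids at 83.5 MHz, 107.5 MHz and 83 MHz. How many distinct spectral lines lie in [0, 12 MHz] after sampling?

2

fs/2 = 12 MHz.
83.5 MHz mod fs = 11.5 MHz.
11.5 MHz ≤ fs/2 = 12 MHz, appears at 11.5 MHz.
107.5 MHz mod fs = 11.5 MHz.
11.5 MHz ≤ fs/2 = 12 MHz, appears at 11.5 MHz.
83 MHz mod fs = 11 MHz.
11 MHz ≤ fs/2 = 12 MHz, appears at 11 MHz.
Distinct values: {11 MHz, 11.5 MHz} → 2.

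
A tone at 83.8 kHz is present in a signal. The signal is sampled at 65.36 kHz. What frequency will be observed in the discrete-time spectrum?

18.44 kHz

83.8 kHz mod fs = 18.44 kHz.
18.44 kHz ≤ fs/2 = 32.68 kHz, appears at 18.44 kHz.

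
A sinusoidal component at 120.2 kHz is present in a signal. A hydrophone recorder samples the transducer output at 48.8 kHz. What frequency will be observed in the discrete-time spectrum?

22.6 kHz

120.2 kHz mod fs = 22.6 kHz.
22.6 kHz ≤ fs/2 = 24.4 kHz, appears at 22.6 kHz.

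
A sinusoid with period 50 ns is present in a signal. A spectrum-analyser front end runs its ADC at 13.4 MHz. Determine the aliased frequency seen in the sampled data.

6.6 MHz

T = 50 ns → f = 1/T = 20 MHz.
20 MHz mod fs = 6.6 MHz.
6.6 MHz ≤ fs/2 = 6.7 MHz, appears at 6.6 MHz.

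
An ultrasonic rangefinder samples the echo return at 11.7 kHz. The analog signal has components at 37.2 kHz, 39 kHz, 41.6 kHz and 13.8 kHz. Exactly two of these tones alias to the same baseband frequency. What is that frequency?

2.1 kHz

fs/2 = 5.85 kHz.
37.2 kHz mod fs = 2.1 kHz.
2.1 kHz ≤ fs/2 = 5.85 kHz, appears at 2.1 kHz.
39 kHz mod fs = 3.9 kHz.
3.9 kHz ≤ fs/2 = 5.85 kHz, appears at 3.9 kHz.
41.6 kHz mod fs = 6.5 kHz.
6.5 kHz > fs/2 = 5.85 kHz, folds to fs − 6.5 kHz = 5.2 kHz.
13.8 kHz mod fs = 2.1 kHz.
2.1 kHz ≤ fs/2 = 5.85 kHz, appears at 2.1 kHz.
13.8 kHz and 37.2 kHz both map to 2.1 kHz.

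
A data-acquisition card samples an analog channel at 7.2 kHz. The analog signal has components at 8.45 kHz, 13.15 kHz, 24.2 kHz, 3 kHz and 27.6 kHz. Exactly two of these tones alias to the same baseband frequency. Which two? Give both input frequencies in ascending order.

8.45 kHz, 13.15 kHz

fs/2 = 3.6 kHz.
8.45 kHz mod fs = 1.25 kHz.
1.25 kHz ≤ fs/2 = 3.6 kHz, appears at 1.25 kHz.
13.15 kHz mod fs = 5.95 kHz.
5.95 kHz > fs/2 = 3.6 kHz, folds to fs − 5.95 kHz = 1.25 kHz.
24.2 kHz mod fs = 2.6 kHz.
2.6 kHz ≤ fs/2 = 3.6 kHz, appears at 2.6 kHz.
3 kHz ≤ fs/2 = 3.6 kHz, passes unchanged.
27.6 kHz mod fs = 6 kHz.
6 kHz > fs/2 = 3.6 kHz, folds to fs − 6 kHz = 1.2 kHz.
8.45 kHz and 13.15 kHz both map to 1.25 kHz.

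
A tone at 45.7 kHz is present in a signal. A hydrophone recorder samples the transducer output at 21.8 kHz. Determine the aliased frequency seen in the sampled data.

2.1 kHz

45.7 kHz mod fs = 2.1 kHz.
2.1 kHz ≤ fs/2 = 10.9 kHz, appears at 2.1 kHz.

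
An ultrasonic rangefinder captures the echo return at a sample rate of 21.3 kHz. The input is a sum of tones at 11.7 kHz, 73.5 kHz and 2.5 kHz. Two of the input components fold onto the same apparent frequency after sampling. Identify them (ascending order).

fs/2 = 10.65 kHz.
11.7 kHz > fs/2 = 10.65 kHz, folds to fs − 11.7 kHz = 9.6 kHz.
73.5 kHz mod fs = 9.6 kHz.
9.6 kHz ≤ fs/2 = 10.65 kHz, appears at 9.6 kHz.
2.5 kHz ≤ fs/2 = 10.65 kHz, passes unchanged.
11.7 kHz and 73.5 kHz both map to 9.6 kHz.

11.7 kHz, 73.5 kHz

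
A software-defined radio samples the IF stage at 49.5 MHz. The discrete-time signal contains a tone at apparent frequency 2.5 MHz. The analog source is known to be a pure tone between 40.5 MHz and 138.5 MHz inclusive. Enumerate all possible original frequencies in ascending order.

Frequencies that alias to 2.5 MHz are k·fs ± 2.5 MHz for integer k ≥ 0.
k=0: 2.5 MHz.
k=1: 47 MHz, 52 MHz.
k=2: 96.5 MHz, 101.5 MHz.
k=3: 146 MHz, 151 MHz.
Within [40.5 MHz, 138.5 MHz]: 47 MHz, 52 MHz, 96.5 MHz, 101.5 MHz.

47 MHz, 52 MHz, 96.5 MHz, 101.5 MHz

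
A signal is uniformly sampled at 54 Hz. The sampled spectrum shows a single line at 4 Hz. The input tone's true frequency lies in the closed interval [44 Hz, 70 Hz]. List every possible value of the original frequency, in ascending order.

Frequencies that alias to 4 Hz are k·fs ± 4 Hz for integer k ≥ 0.
k=0: 4 Hz.
k=1: 50 Hz, 58 Hz.
k=2: 104 Hz, 112 Hz.
Within [44 Hz, 70 Hz]: 50 Hz, 58 Hz.

50 Hz, 58 Hz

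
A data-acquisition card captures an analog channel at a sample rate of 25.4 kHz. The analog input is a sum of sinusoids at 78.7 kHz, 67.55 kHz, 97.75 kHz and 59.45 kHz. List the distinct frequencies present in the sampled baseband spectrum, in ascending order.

fs/2 = 12.7 kHz.
78.7 kHz mod fs = 2.5 kHz.
2.5 kHz ≤ fs/2 = 12.7 kHz, appears at 2.5 kHz.
67.55 kHz mod fs = 16.75 kHz.
16.75 kHz > fs/2 = 12.7 kHz, folds to fs − 16.75 kHz = 8.65 kHz.
97.75 kHz mod fs = 21.55 kHz.
21.55 kHz > fs/2 = 12.7 kHz, folds to fs − 21.55 kHz = 3.85 kHz.
59.45 kHz mod fs = 8.65 kHz.
8.65 kHz ≤ fs/2 = 12.7 kHz, appears at 8.65 kHz.
Distinct values: {2.5 kHz, 3.85 kHz, 8.65 kHz}.

2.5 kHz, 3.85 kHz, 8.65 kHz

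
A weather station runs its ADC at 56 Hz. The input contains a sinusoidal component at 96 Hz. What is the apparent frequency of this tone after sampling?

16 Hz

96 Hz mod fs = 40 Hz.
40 Hz > fs/2 = 28 Hz, folds to fs − 40 Hz = 16 Hz.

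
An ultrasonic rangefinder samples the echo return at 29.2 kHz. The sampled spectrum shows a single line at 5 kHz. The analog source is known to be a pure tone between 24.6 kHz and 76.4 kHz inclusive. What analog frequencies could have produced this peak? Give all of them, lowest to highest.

Frequencies that alias to 5 kHz are k·fs ± 5 kHz for integer k ≥ 0.
k=0: 5 kHz.
k=1: 24.2 kHz, 34.2 kHz.
k=2: 53.4 kHz, 63.4 kHz.
k=3: 82.6 kHz, 92.6 kHz.
Within [24.6 kHz, 76.4 kHz]: 34.2 kHz, 53.4 kHz, 63.4 kHz.

34.2 kHz, 53.4 kHz, 63.4 kHz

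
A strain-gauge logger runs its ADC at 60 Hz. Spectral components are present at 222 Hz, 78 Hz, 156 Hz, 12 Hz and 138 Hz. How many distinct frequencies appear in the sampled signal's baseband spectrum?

fs/2 = 30 Hz.
222 Hz mod fs = 42 Hz.
42 Hz > fs/2 = 30 Hz, folds to fs − 42 Hz = 18 Hz.
78 Hz mod fs = 18 Hz.
18 Hz ≤ fs/2 = 30 Hz, appears at 18 Hz.
156 Hz mod fs = 36 Hz.
36 Hz > fs/2 = 30 Hz, folds to fs − 36 Hz = 24 Hz.
12 Hz ≤ fs/2 = 30 Hz, passes unchanged.
138 Hz mod fs = 18 Hz.
18 Hz ≤ fs/2 = 30 Hz, appears at 18 Hz.
Distinct values: {12 Hz, 18 Hz, 24 Hz} → 3.

3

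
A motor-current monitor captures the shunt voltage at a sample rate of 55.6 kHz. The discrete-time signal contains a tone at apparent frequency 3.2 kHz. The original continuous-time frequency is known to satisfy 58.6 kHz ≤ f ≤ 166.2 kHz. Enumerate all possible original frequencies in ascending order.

Frequencies that alias to 3.2 kHz are k·fs ± 3.2 kHz for integer k ≥ 0.
k=0: 3.2 kHz.
k=1: 52.4 kHz, 58.8 kHz.
k=2: 108 kHz, 114.4 kHz.
k=3: 163.6 kHz, 170 kHz.
k=4: 219.2 kHz, 225.6 kHz.
Within [58.6 kHz, 166.2 kHz]: 58.8 kHz, 108 kHz, 114.4 kHz, 163.6 kHz.

58.8 kHz, 108 kHz, 114.4 kHz, 163.6 kHz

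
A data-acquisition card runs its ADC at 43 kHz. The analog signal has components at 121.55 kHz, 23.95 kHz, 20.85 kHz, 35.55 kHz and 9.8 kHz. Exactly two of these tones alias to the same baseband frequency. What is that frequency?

fs/2 = 21.5 kHz.
121.55 kHz mod fs = 35.55 kHz.
35.55 kHz > fs/2 = 21.5 kHz, folds to fs − 35.55 kHz = 7.45 kHz.
23.95 kHz > fs/2 = 21.5 kHz, folds to fs − 23.95 kHz = 19.05 kHz.
20.85 kHz ≤ fs/2 = 21.5 kHz, passes unchanged.
35.55 kHz > fs/2 = 21.5 kHz, folds to fs − 35.55 kHz = 7.45 kHz.
9.8 kHz ≤ fs/2 = 21.5 kHz, passes unchanged.
35.55 kHz and 121.55 kHz both map to 7.45 kHz.

7.45 kHz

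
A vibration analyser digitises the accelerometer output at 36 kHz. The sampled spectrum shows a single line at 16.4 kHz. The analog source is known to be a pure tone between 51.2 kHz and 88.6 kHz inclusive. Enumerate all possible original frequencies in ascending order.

52.4 kHz, 55.6 kHz, 88.4 kHz

Frequencies that alias to 16.4 kHz are k·fs ± 16.4 kHz for integer k ≥ 0.
k=0: 16.4 kHz.
k=1: 19.6 kHz, 52.4 kHz.
k=2: 55.6 kHz, 88.4 kHz.
k=3: 91.6 kHz, 124.4 kHz.
Within [51.2 kHz, 88.6 kHz]: 52.4 kHz, 55.6 kHz, 88.4 kHz.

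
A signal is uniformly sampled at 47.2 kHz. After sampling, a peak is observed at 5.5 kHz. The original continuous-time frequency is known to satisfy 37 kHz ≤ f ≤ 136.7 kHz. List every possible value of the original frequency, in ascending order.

Frequencies that alias to 5.5 kHz are k·fs ± 5.5 kHz for integer k ≥ 0.
k=0: 5.5 kHz.
k=1: 41.7 kHz, 52.7 kHz.
k=2: 88.9 kHz, 99.9 kHz.
k=3: 136.1 kHz, 147.1 kHz.
k=4: 183.3 kHz, 194.3 kHz.
Within [37 kHz, 136.7 kHz]: 41.7 kHz, 52.7 kHz, 88.9 kHz, 99.9 kHz, 136.1 kHz.

41.7 kHz, 52.7 kHz, 88.9 kHz, 99.9 kHz, 136.1 kHz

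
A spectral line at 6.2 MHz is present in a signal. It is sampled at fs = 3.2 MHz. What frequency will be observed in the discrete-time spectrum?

6.2 MHz mod fs = 3 MHz.
3 MHz > fs/2 = 1.6 MHz, folds to fs − 3 MHz = 0.2 MHz.

0.2 MHz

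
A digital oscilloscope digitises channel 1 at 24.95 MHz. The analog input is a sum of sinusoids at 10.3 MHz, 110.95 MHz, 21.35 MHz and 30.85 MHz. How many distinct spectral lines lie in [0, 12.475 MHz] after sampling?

fs/2 = 12.475 MHz.
10.3 MHz ≤ fs/2 = 12.475 MHz, passes unchanged.
110.95 MHz mod fs = 11.15 MHz.
11.15 MHz ≤ fs/2 = 12.475 MHz, appears at 11.15 MHz.
21.35 MHz > fs/2 = 12.475 MHz, folds to fs − 21.35 MHz = 3.6 MHz.
30.85 MHz mod fs = 5.9 MHz.
5.9 MHz ≤ fs/2 = 12.475 MHz, appears at 5.9 MHz.
Distinct values: {3.6 MHz, 5.9 MHz, 10.3 MHz, 11.15 MHz} → 4.

4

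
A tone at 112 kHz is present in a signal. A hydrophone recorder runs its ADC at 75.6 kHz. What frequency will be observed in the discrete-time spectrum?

112 kHz mod fs = 36.4 kHz.
36.4 kHz ≤ fs/2 = 37.8 kHz, appears at 36.4 kHz.

36.4 kHz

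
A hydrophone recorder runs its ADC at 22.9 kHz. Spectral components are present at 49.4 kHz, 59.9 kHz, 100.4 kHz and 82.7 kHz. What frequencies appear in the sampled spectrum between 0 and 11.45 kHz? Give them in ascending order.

3.6 kHz, 8.8 kHz, 8.9 kHz

fs/2 = 11.45 kHz.
49.4 kHz mod fs = 3.6 kHz.
3.6 kHz ≤ fs/2 = 11.45 kHz, appears at 3.6 kHz.
59.9 kHz mod fs = 14.1 kHz.
14.1 kHz > fs/2 = 11.45 kHz, folds to fs − 14.1 kHz = 8.8 kHz.
100.4 kHz mod fs = 8.8 kHz.
8.8 kHz ≤ fs/2 = 11.45 kHz, appears at 8.8 kHz.
82.7 kHz mod fs = 14 kHz.
14 kHz > fs/2 = 11.45 kHz, folds to fs − 14 kHz = 8.9 kHz.
Distinct values: {3.6 kHz, 8.8 kHz, 8.9 kHz}.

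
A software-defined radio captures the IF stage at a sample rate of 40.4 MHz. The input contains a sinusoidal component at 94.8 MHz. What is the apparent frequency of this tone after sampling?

94.8 MHz mod fs = 14 MHz.
14 MHz ≤ fs/2 = 20.2 MHz, appears at 14 MHz.

14 MHz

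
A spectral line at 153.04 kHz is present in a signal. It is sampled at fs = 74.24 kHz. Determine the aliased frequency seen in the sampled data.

153.04 kHz mod fs = 4.56 kHz.
4.56 kHz ≤ fs/2 = 37.12 kHz, appears at 4.56 kHz.

4.56 kHz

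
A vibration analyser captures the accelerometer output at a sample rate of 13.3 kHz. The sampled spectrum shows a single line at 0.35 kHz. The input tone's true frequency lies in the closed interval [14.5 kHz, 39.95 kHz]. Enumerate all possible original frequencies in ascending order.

Frequencies that alias to 0.35 kHz are k·fs ± 0.35 kHz for integer k ≥ 0.
k=0: 0.35 kHz.
k=1: 12.95 kHz, 13.65 kHz.
k=2: 26.25 kHz, 26.95 kHz.
k=3: 39.55 kHz, 40.25 kHz.
k=4: 52.85 kHz, 53.55 kHz.
Within [14.5 kHz, 39.95 kHz]: 26.25 kHz, 26.95 kHz, 39.55 kHz.

26.25 kHz, 26.95 kHz, 39.55 kHz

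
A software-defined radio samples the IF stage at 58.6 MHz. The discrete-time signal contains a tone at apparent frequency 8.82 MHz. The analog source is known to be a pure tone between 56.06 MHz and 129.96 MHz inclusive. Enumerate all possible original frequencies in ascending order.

67.42 MHz, 108.38 MHz, 126.02 MHz

Frequencies that alias to 8.82 MHz are k·fs ± 8.82 MHz for integer k ≥ 0.
k=0: 8.82 MHz.
k=1: 49.78 MHz, 67.42 MHz.
k=2: 108.38 MHz, 126.02 MHz.
k=3: 166.98 MHz, 184.62 MHz.
Within [56.06 MHz, 129.96 MHz]: 67.42 MHz, 108.38 MHz, 126.02 MHz.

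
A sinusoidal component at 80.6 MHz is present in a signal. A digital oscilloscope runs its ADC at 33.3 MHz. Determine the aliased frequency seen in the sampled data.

80.6 MHz mod fs = 14 MHz.
14 MHz ≤ fs/2 = 16.65 MHz, appears at 14 MHz.

14 MHz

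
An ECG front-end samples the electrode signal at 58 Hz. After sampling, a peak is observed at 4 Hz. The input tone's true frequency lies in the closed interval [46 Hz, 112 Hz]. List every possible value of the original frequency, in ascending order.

54 Hz, 62 Hz, 112 Hz

Frequencies that alias to 4 Hz are k·fs ± 4 Hz for integer k ≥ 0.
k=0: 4 Hz.
k=1: 54 Hz, 62 Hz.
k=2: 112 Hz, 120 Hz.
k=3: 170 Hz, 178 Hz.
Within [46 Hz, 112 Hz]: 54 Hz, 62 Hz, 112 Hz.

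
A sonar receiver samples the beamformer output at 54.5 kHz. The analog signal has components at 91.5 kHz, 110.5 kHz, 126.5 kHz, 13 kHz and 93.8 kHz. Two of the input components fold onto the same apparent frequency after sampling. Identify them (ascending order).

fs/2 = 27.25 kHz.
91.5 kHz mod fs = 37 kHz.
37 kHz > fs/2 = 27.25 kHz, folds to fs − 37 kHz = 17.5 kHz.
110.5 kHz mod fs = 1.5 kHz.
1.5 kHz ≤ fs/2 = 27.25 kHz, appears at 1.5 kHz.
126.5 kHz mod fs = 17.5 kHz.
17.5 kHz ≤ fs/2 = 27.25 kHz, appears at 17.5 kHz.
13 kHz ≤ fs/2 = 27.25 kHz, passes unchanged.
93.8 kHz mod fs = 39.3 kHz.
39.3 kHz > fs/2 = 27.25 kHz, folds to fs − 39.3 kHz = 15.2 kHz.
91.5 kHz and 126.5 kHz both map to 17.5 kHz.

91.5 kHz, 126.5 kHz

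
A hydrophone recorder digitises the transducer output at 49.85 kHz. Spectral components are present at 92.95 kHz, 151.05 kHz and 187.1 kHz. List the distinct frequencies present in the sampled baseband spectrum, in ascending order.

fs/2 = 24.925 kHz.
92.95 kHz mod fs = 43.1 kHz.
43.1 kHz > fs/2 = 24.925 kHz, folds to fs − 43.1 kHz = 6.75 kHz.
151.05 kHz mod fs = 1.5 kHz.
1.5 kHz ≤ fs/2 = 24.925 kHz, appears at 1.5 kHz.
187.1 kHz mod fs = 37.55 kHz.
37.55 kHz > fs/2 = 24.925 kHz, folds to fs − 37.55 kHz = 12.3 kHz.
Distinct values: {1.5 kHz, 6.75 kHz, 12.3 kHz}.

1.5 kHz, 6.75 kHz, 12.3 kHz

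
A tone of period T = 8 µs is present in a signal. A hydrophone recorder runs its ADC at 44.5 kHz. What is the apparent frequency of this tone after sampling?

T = 8 µs → f = 1/T = 125 kHz.
125 kHz mod fs = 36 kHz.
36 kHz > fs/2 = 22.25 kHz, folds to fs − 36 kHz = 8.5 kHz.

8.5 kHz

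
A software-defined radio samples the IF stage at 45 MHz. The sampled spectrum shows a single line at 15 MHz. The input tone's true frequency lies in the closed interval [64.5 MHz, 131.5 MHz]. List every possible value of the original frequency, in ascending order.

Frequencies that alias to 15 MHz are k·fs ± 15 MHz for integer k ≥ 0.
k=0: 15 MHz.
k=1: 30 MHz, 60 MHz.
k=2: 75 MHz, 105 MHz.
k=3: 120 MHz, 150 MHz.
k=4: 165 MHz, 195 MHz.
Within [64.5 MHz, 131.5 MHz]: 75 MHz, 105 MHz, 120 MHz.

75 MHz, 105 MHz, 120 MHz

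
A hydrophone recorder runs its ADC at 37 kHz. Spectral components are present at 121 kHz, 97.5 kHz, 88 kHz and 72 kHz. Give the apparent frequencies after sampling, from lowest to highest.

2 kHz, 10 kHz, 13.5 kHz, 14 kHz

fs/2 = 18.5 kHz.
121 kHz mod fs = 10 kHz.
10 kHz ≤ fs/2 = 18.5 kHz, appears at 10 kHz.
97.5 kHz mod fs = 23.5 kHz.
23.5 kHz > fs/2 = 18.5 kHz, folds to fs − 23.5 kHz = 13.5 kHz.
88 kHz mod fs = 14 kHz.
14 kHz ≤ fs/2 = 18.5 kHz, appears at 14 kHz.
72 kHz mod fs = 35 kHz.
35 kHz > fs/2 = 18.5 kHz, folds to fs − 35 kHz = 2 kHz.
Distinct values: {2 kHz, 10 kHz, 13.5 kHz, 14 kHz}.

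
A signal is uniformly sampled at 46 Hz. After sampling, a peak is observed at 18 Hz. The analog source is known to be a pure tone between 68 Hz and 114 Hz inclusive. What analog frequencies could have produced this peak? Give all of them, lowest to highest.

74 Hz, 110 Hz

Frequencies that alias to 18 Hz are k·fs ± 18 Hz for integer k ≥ 0.
k=0: 18 Hz.
k=1: 28 Hz, 64 Hz.
k=2: 74 Hz, 110 Hz.
k=3: 120 Hz, 156 Hz.
Within [68 Hz, 114 Hz]: 74 Hz, 110 Hz.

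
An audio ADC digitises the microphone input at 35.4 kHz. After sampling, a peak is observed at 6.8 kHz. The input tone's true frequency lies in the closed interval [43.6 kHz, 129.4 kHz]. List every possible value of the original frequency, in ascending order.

Frequencies that alias to 6.8 kHz are k·fs ± 6.8 kHz for integer k ≥ 0.
k=0: 6.8 kHz.
k=1: 28.6 kHz, 42.2 kHz.
k=2: 64 kHz, 77.6 kHz.
k=3: 99.4 kHz, 113 kHz.
k=4: 134.8 kHz, 148.4 kHz.
Within [43.6 kHz, 129.4 kHz]: 64 kHz, 77.6 kHz, 99.4 kHz, 113 kHz.

64 kHz, 77.6 kHz, 99.4 kHz, 113 kHz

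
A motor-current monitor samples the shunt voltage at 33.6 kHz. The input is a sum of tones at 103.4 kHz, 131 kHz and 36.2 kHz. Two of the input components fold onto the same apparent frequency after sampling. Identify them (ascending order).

fs/2 = 16.8 kHz.
103.4 kHz mod fs = 2.6 kHz.
2.6 kHz ≤ fs/2 = 16.8 kHz, appears at 2.6 kHz.
131 kHz mod fs = 30.2 kHz.
30.2 kHz > fs/2 = 16.8 kHz, folds to fs − 30.2 kHz = 3.4 kHz.
36.2 kHz mod fs = 2.6 kHz.
2.6 kHz ≤ fs/2 = 16.8 kHz, appears at 2.6 kHz.
36.2 kHz and 103.4 kHz both map to 2.6 kHz.

36.2 kHz, 103.4 kHz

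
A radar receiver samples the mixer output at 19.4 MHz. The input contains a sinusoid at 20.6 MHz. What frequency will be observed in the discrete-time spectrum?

1.2 MHz

20.6 MHz mod fs = 1.2 MHz.
1.2 MHz ≤ fs/2 = 9.7 MHz, appears at 1.2 MHz.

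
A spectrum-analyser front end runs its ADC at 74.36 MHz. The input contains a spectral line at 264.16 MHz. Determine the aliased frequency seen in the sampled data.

264.16 MHz mod fs = 41.08 MHz.
41.08 MHz > fs/2 = 37.18 MHz, folds to fs − 41.08 MHz = 33.28 MHz.

33.28 MHz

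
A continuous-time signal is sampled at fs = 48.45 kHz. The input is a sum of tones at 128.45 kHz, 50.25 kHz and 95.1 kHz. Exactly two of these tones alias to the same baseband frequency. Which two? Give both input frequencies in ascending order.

50.25 kHz, 95.1 kHz

fs/2 = 24.225 kHz.
128.45 kHz mod fs = 31.55 kHz.
31.55 kHz > fs/2 = 24.225 kHz, folds to fs − 31.55 kHz = 16.9 kHz.
50.25 kHz mod fs = 1.8 kHz.
1.8 kHz ≤ fs/2 = 24.225 kHz, appears at 1.8 kHz.
95.1 kHz mod fs = 46.65 kHz.
46.65 kHz > fs/2 = 24.225 kHz, folds to fs − 46.65 kHz = 1.8 kHz.
50.25 kHz and 95.1 kHz both map to 1.8 kHz.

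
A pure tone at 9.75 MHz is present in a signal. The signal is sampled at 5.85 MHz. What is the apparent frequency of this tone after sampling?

9.75 MHz mod fs = 3.9 MHz.
3.9 MHz > fs/2 = 2.925 MHz, folds to fs − 3.9 MHz = 1.95 MHz.

1.95 MHz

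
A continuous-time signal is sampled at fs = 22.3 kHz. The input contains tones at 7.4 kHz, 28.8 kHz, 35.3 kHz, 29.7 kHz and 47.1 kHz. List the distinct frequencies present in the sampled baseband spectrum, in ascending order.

2.5 kHz, 6.5 kHz, 7.4 kHz, 9.3 kHz

fs/2 = 11.15 kHz.
7.4 kHz ≤ fs/2 = 11.15 kHz, passes unchanged.
28.8 kHz mod fs = 6.5 kHz.
6.5 kHz ≤ fs/2 = 11.15 kHz, appears at 6.5 kHz.
35.3 kHz mod fs = 13 kHz.
13 kHz > fs/2 = 11.15 kHz, folds to fs − 13 kHz = 9.3 kHz.
29.7 kHz mod fs = 7.4 kHz.
7.4 kHz ≤ fs/2 = 11.15 kHz, appears at 7.4 kHz.
47.1 kHz mod fs = 2.5 kHz.
2.5 kHz ≤ fs/2 = 11.15 kHz, appears at 2.5 kHz.
Distinct values: {2.5 kHz, 6.5 kHz, 7.4 kHz, 9.3 kHz}.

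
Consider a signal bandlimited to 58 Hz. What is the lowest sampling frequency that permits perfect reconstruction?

Nyquist rate = 2 × 58 Hz = 116 Hz.

116 Hz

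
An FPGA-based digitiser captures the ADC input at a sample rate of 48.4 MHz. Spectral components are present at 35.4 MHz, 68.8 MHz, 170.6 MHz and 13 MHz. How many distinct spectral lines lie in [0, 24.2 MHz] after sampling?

3

fs/2 = 24.2 MHz.
35.4 MHz > fs/2 = 24.2 MHz, folds to fs − 35.4 MHz = 13 MHz.
68.8 MHz mod fs = 20.4 MHz.
20.4 MHz ≤ fs/2 = 24.2 MHz, appears at 20.4 MHz.
170.6 MHz mod fs = 25.4 MHz.
25.4 MHz > fs/2 = 24.2 MHz, folds to fs − 25.4 MHz = 23 MHz.
13 MHz ≤ fs/2 = 24.2 MHz, passes unchanged.
Distinct values: {13 MHz, 20.4 MHz, 23 MHz} → 3.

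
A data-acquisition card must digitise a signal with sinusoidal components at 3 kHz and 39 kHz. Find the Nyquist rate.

Highest-frequency component: 39 kHz.
Nyquist rate = 2 × 39 kHz = 78 kHz.

78 kHz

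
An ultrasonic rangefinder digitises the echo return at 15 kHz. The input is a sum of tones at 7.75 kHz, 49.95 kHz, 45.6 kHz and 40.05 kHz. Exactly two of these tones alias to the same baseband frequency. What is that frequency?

fs/2 = 7.5 kHz.
7.75 kHz > fs/2 = 7.5 kHz, folds to fs − 7.75 kHz = 7.25 kHz.
49.95 kHz mod fs = 4.95 kHz.
4.95 kHz ≤ fs/2 = 7.5 kHz, appears at 4.95 kHz.
45.6 kHz mod fs = 0.6 kHz.
0.6 kHz ≤ fs/2 = 7.5 kHz, appears at 0.6 kHz.
40.05 kHz mod fs = 10.05 kHz.
10.05 kHz > fs/2 = 7.5 kHz, folds to fs − 10.05 kHz = 4.95 kHz.
40.05 kHz and 49.95 kHz both map to 4.95 kHz.

4.95 kHz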